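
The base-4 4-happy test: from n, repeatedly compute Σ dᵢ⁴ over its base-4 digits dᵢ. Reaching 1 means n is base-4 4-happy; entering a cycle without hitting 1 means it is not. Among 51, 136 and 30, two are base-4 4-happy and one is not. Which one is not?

51: 51 → 162 → 48 → 81 → 3 → 81  — repeats 81 (not base-4 4-happy)
136: 136 → 32 → 16 → 1  — reaches 1 (base-4 4-happy)
30: 30 → 98 → 33 → 17 → 2 → 16 → 1  — reaches 1 (base-4 4-happy)

51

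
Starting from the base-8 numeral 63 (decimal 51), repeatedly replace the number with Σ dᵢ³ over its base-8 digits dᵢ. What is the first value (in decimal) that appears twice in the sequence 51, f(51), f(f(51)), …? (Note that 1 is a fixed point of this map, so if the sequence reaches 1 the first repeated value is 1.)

92

51 = (6,3)_8 → 243
243 = (3,6,3)_8 → 270
270 = (4,1,6)_8 → 281
281 = (4,3,1)_8 → 92
92 = (1,3,4)_8 → 92  — 92 already appeared earlier.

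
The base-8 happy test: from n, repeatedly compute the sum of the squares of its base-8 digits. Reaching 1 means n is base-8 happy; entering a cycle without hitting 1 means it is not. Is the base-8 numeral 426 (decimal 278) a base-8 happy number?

not base-8 happy

278 = (4,2,6)_8 → 4² + 2² + 6² = 56
56 = (7,0)_8 → 7² + 0² = 49
49 = (6,1)_8 → 6² + 1² = 37
37 = (4,5)_8 → 4² + 5² = 41
41 = (5,1)_8 → 5² + 1² = 26
26 = (3,2)_8 → 3² + 2² = 13
13 = (1,5)_8 → 1² + 5² = 26  — 26 already seen; the sequence cycles without reaching 1.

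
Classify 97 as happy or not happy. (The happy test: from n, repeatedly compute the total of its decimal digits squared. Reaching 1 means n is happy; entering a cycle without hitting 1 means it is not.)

97 → 9² + 7² = 130
130 → 1² + 3² + 0² = 10
10 → 1² + 0² = 1  — reached 1.

happy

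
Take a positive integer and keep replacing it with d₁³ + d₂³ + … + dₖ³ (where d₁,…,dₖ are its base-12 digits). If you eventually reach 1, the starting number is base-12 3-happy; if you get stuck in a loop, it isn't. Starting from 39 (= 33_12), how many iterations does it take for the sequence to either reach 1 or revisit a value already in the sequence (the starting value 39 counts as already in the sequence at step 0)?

15

39 = (3,3)_12 → 3³ + 3³ = 54
54 = (4,6)_12 → 4³ + 6³ = 280
280 = (1,11,4)_12 → 1³ + 11³ + 4³ = 1396
1396 = (9,8,4)_12 → 9³ + 8³ + 4³ = 1305
1305 = (9,0,9)_12 → 9³ + 0³ + 9³ = 1458
1458 = (10,1,6)_12 → 10³ + 1³ + 6³ = 1217
1217 = (8,5,5)_12 → 8³ + 5³ + 5³ = 762
762 = (5,3,6)_12 → 5³ + 3³ + 6³ = 368
368 = (2,6,8)_12 → 2³ + 6³ + 8³ = 736
736 = (5,1,4)_12 → 5³ + 1³ + 4³ = 190
190 = (1,3,10)_12 → 1³ + 3³ + 10³ = 1028
1028 = (7,1,8)_12 → 7³ + 1³ + 8³ = 856
856 = (5,11,4)_12 → 5³ + 11³ + 4³ = 1520
1520 = (10,6,8)_12 → 10³ + 6³ + 8³ = 1728
1728 = (1,0,0,0)_12 → 1³ + 0³ + 0³ + 0³ = 1  — reached 1.
That took 15 steps.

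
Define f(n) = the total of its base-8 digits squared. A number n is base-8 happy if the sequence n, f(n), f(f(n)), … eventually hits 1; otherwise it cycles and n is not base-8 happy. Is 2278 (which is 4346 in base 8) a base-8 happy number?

2278 = (4,3,4,6)_8 → 4² + 3² + 4² + 6² = 77
77 = (1,1,5)_8 → 1² + 1² + 5² = 27
27 = (3,3)_8 → 3² + 3² = 18
18 = (2,2)_8 → 2² + 2² = 8
8 = (1,0)_8 → 1² + 0² = 1  — reached 1.

base-8 happy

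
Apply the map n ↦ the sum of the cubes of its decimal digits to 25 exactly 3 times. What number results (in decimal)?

25 → 2³ + 5³ = 8 + 125 = 133
133 → 1³ + 3³ + 3³ = 1 + 27 + 27 = 55
55 → 5³ + 5³ = 125 + 125 = 250

250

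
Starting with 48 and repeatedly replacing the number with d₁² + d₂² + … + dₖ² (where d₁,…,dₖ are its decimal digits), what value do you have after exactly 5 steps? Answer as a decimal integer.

48 → 4² + 8² = 16 + 64 = 80
80 → 8² + 0² = 64 + 0 = 64
64 → 6² + 4² = 36 + 16 = 52
52 → 5² + 2² = 25 + 4 = 29
29 → 2² + 9² = 4 + 81 = 85

85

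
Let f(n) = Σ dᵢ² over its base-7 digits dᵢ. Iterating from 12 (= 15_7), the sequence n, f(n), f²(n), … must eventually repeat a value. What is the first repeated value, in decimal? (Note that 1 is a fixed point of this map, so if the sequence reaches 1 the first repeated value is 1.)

10

12 = (1,5)_7 → 26
26 = (3,5)_7 → 34
34 = (4,6)_7 → 52
52 = (1,0,3)_7 → 10
10 = (1,3)_7 → 10  — 10 already appeared earlier.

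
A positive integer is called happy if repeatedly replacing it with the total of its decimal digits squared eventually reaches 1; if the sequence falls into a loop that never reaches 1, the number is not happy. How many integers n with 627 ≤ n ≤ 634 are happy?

1

627: 627 → 89 → 145 → 42 → 20 → 4 → 16 → 37 → 58 → 89  (repeats 89)
628: 628 → 104 → 17 → 50 → 25 → 29 → 85 → 89 → 145 → 42 → 20 → 4 → 16 → 37 → 58 → 89  (repeats 89)
629: 629 → 121 → 6 → 36 → 45 → 41 → 17 → 50 → 25 → 29 → 85 → 89 → 145 → 42 → 20 → 4 → 16 → 37 → 58 → 89  (repeats 89)
630: 630 → 45 → 41 → 17 → 50 → 25 → 29 → 85 → 89 → 145 → 42 → 20 → 4 → 16 → 37 → 58 → 89  (repeats 89)
631: 631 → 46 → 52 → 29 → 85 → 89 → 145 → 42 → 20 → 4 → 16 → 37 → 58 → 89  (repeats 89)
632: 632 → 49 → 97 → 130 → 10 → 1  (reaches 1)
633: 633 → 54 → 41 → 17 → 50 → 25 → 29 → 85 → 89 → 145 → 42 → 20 → 4 → 16 → 37 → 58 → 89  (repeats 89)
634: 634 → 61 → 37 → 58 → 89 → 145 → 42 → 20 → 4 → 16 → 37  (repeats 37)
happy: 632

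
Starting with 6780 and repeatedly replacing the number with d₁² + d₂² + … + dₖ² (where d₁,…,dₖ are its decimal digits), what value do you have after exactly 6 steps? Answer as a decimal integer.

4

6780 → 6² + 7² + 8² + 0² = 149
149 → 1² + 4² + 9² = 98
98 → 9² + 8² = 145
145 → 1² + 4² + 5² = 42
42 → 4² + 2² = 20
20 → 2² + 0² = 4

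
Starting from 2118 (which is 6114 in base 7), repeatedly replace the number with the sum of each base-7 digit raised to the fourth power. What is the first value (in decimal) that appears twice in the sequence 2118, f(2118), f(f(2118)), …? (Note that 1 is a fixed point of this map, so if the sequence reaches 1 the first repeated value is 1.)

2118 = (6,1,1,4)_7 → 1554
1554 = (4,3,5,0)_7 → 962
962 = (2,5,4,3)_7 → 978
978 = (2,5,6,5)_7 → 2562
2562 = (1,0,3,2,0)_7 → 98
98 = (2,0,0)_7 → 16
16 = (2,2)_7 → 32
32 = (4,4)_7 → 512
512 = (1,3,3,1)_7 → 164
164 = (3,2,3)_7 → 178
178 = (3,4,3)_7 → 418
418 = (1,1,3,5)_7 → 708
708 = (2,0,3,1)_7 → 98  — 98 already appeared earlier.

98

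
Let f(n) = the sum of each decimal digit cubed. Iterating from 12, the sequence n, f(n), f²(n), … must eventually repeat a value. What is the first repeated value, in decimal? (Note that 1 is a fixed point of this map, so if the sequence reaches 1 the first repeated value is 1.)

153

12 → 1³ + 2³ = 9
9 → 9³ = 729
729 → 7³ + 2³ + 9³ = 1080
1080 → 1³ + 0³ + 8³ + 0³ = 513
513 → 5³ + 1³ + 3³ = 153
153 → 1³ + 5³ + 3³ = 153  — 153 already appeared earlier.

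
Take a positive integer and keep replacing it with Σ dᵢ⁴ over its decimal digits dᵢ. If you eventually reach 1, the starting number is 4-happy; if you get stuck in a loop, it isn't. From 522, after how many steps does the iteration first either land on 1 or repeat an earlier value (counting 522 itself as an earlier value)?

12

522 → 5⁴ + 2⁴ + 2⁴ = 657
657 → 6⁴ + 5⁴ + 7⁴ = 4322
4322 → 4⁴ + 3⁴ + 2⁴ + 2⁴ = 369
369 → 3⁴ + 6⁴ + 9⁴ = 7938
7938 → 7⁴ + 9⁴ + 3⁴ + 8⁴ = 13139
13139 → 1⁴ + 3⁴ + 1⁴ + 3⁴ + 9⁴ = 6725
6725 → 6⁴ + 7⁴ + 2⁴ + 5⁴ = 4338
4338 → 4⁴ + 3⁴ + 3⁴ + 8⁴ = 4514
4514 → 4⁴ + 5⁴ + 1⁴ + 4⁴ = 1138
1138 → 1⁴ + 1⁴ + 3⁴ + 8⁴ = 4179
4179 → 4⁴ + 1⁴ + 7⁴ + 9⁴ = 9219
9219 → 9⁴ + 2⁴ + 1⁴ + 9⁴ = 13139  — 13139 repeats.
That took 12 steps.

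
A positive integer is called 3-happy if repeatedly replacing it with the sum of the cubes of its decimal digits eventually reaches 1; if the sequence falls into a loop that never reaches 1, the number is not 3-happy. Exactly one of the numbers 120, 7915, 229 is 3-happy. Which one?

7915

120: 120 → 9 → 729 → 1080 → 513 → 153 → 153  — repeats 153 (not 3-happy)
7915: 7915 → 1198 → 1243 → 100 → 1  — reaches 1 (3-happy)
229: 229 → 745 → 532 → 160 → 217 → 352 → 160  — repeats 160 (not 3-happy)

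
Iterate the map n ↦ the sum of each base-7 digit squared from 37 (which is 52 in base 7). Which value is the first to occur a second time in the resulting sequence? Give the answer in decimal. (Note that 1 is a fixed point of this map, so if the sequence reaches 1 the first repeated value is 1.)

37 = (5,2)_7 → 29
29 = (4,1)_7 → 17
17 = (2,3)_7 → 13
13 = (1,6)_7 → 37  — 37 already appeared earlier.

37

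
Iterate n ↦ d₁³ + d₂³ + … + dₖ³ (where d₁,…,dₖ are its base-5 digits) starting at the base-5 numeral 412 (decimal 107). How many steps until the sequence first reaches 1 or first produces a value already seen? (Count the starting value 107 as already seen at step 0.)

9

107 = (4,1,2)_5 → 4³ + 1³ + 2³ = 64 + 1 + 8 = 73
73 = (2,4,3)_5 → 2³ + 4³ + 3³ = 8 + 64 + 27 = 99
99 = (3,4,4)_5 → 3³ + 4³ + 4³ = 27 + 64 + 64 = 155
155 = (1,1,1,0)_5 → 1³ + 1³ + 1³ + 0³ = 1 + 1 + 1 + 0 = 3
3 = (3)_5 → 3³ = 27
27 = (1,0,2)_5 → 1³ + 0³ + 2³ = 1 + 0 + 8 = 9
9 = (1,4)_5 → 1³ + 4³ = 1 + 64 = 65
65 = (2,3,0)_5 → 2³ + 3³ + 0³ = 8 + 27 + 0 = 35
35 = (1,2,0)_5 → 1³ + 2³ + 0³ = 1 + 8 + 0 = 9  — 9 repeats.
That took 9 steps.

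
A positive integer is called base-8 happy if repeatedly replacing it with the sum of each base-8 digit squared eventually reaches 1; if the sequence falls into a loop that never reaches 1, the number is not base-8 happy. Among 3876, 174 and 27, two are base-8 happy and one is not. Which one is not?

174

3876: 3876 → 97 → 18 → 8 → 1  — reaches 1 (base-8 happy)
174: 174 → 65 → 2 → 4 → 16 → 4  — repeats 4 (not base-8 happy)
27: 27 → 18 → 8 → 1  — reaches 1 (base-8 happy)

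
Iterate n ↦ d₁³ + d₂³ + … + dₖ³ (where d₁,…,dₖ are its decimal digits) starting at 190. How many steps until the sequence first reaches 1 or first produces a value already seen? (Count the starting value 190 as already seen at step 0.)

3

190 → 730
730 → 370
370 → 370  — 370 repeats.
That took 3 steps.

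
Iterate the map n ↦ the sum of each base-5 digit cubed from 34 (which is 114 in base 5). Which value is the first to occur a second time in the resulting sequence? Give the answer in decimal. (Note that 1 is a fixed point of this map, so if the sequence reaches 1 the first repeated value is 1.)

28

34 = (1,1,4)_5 → 1³ + 1³ + 4³ = 66
66 = (2,3,1)_5 → 2³ + 3³ + 1³ = 36
36 = (1,2,1)_5 → 1³ + 2³ + 1³ = 10
10 = (2,0)_5 → 2³ + 0³ = 8
8 = (1,3)_5 → 1³ + 3³ = 28
28 = (1,0,3)_5 → 1³ + 0³ + 3³ = 28  — 28 already appeared earlier.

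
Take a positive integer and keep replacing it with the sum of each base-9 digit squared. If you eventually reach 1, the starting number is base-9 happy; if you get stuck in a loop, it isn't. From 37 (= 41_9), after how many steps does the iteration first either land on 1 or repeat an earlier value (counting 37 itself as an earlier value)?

5

37 = (4,1)_9 → 4² + 1² = 16 + 1 = 17
17 = (1,8)_9 → 1² + 8² = 1 + 64 = 65
65 = (7,2)_9 → 7² + 2² = 49 + 4 = 53
53 = (5,8)_9 → 5² + 8² = 25 + 64 = 89
89 = (1,0,8)_9 → 1² + 0² + 8² = 1 + 0 + 64 = 65  — 65 repeats.
That took 5 steps.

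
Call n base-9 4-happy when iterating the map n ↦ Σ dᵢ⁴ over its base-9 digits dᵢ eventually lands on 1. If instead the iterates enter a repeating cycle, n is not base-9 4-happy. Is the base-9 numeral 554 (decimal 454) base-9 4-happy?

454 = (5,5,4)_9 → 5⁴ + 5⁴ + 4⁴ = 625 + 625 + 256 = 1506
1506 = (2,0,5,3)_9 → 2⁴ + 0⁴ + 5⁴ + 3⁴ = 16 + 0 + 625 + 81 = 722
722 = (8,8,2)_9 → 8⁴ + 8⁴ + 2⁴ = 4096 + 4096 + 16 = 8208
8208 = (1,2,2,3,0)_9 → 1⁴ + 2⁴ + 2⁴ + 3⁴ + 0⁴ = 1 + 16 + 16 + 81 + 0 = 114
114 = (1,3,6)_9 → 1⁴ + 3⁴ + 6⁴ = 1 + 81 + 1296 = 1378
1378 = (1,8,0,1)_9 → 1⁴ + 8⁴ + 0⁴ + 1⁴ = 1 + 4096 + 0 + 1 = 4098
4098 = (5,5,5,3)_9 → 5⁴ + 5⁴ + 5⁴ + 3⁴ = 625 + 625 + 625 + 81 = 1956
1956 = (2,6,1,3)_9 → 2⁴ + 6⁴ + 1⁴ + 3⁴ = 16 + 1296 + 1 + 81 = 1394
1394 = (1,8,1,8)_9 → 1⁴ + 8⁴ + 1⁴ + 8⁴ = 1 + 4096 + 1 + 4096 = 8194
8194 = (1,2,2,1,4)_9 → 1⁴ + 2⁴ + 2⁴ + 1⁴ + 4⁴ = 1 + 16 + 16 + 1 + 256 = 290
290 = (3,5,2)_9 → 3⁴ + 5⁴ + 2⁴ = 81 + 625 + 16 = 722  — 722 already seen; the sequence cycles without reaching 1.

not base-9 4-happy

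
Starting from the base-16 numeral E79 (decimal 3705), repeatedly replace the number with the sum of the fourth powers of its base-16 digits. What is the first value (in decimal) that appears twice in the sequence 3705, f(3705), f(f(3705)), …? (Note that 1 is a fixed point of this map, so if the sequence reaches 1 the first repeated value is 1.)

47314

3705 = (14,7,9)_16 → 14⁴ + 7⁴ + 9⁴ = 47378
47378 = (11,9,1,2)_16 → 11⁴ + 9⁴ + 1⁴ + 2⁴ = 21219
21219 = (5,2,14,3)_16 → 5⁴ + 2⁴ + 14⁴ + 3⁴ = 39138
39138 = (9,8,14,2)_16 → 9⁴ + 8⁴ + 14⁴ + 2⁴ = 49089
49089 = (11,15,12,1)_16 → 11⁴ + 15⁴ + 12⁴ + 1⁴ = 86003
86003 = (1,4,15,15,3)_16 → 1⁴ + 4⁴ + 15⁴ + 15⁴ + 3⁴ = 101588
101588 = (1,8,12,13,4)_16 → 1⁴ + 8⁴ + 12⁴ + 13⁴ + 4⁴ = 53650
53650 = (13,1,9,2)_16 → 13⁴ + 1⁴ + 9⁴ + 2⁴ = 35139
35139 = (8,9,4,3)_16 → 8⁴ + 9⁴ + 4⁴ + 3⁴ = 10994
10994 = (2,10,15,2)_16 → 2⁴ + 10⁴ + 15⁴ + 2⁴ = 60657
60657 = (14,12,15,1)_16 → 14⁴ + 12⁴ + 15⁴ + 1⁴ = 109778
109778 = (1,10,12,13,2)_16 → 1⁴ + 10⁴ + 12⁴ + 13⁴ + 2⁴ = 59314
59314 = (14,7,11,2)_16 → 14⁴ + 7⁴ + 11⁴ + 2⁴ = 55474
55474 = (13,8,11,2)_16 → 13⁴ + 8⁴ + 11⁴ + 2⁴ = 47314
47314 = (11,8,13,2)_16 → 11⁴ + 8⁴ + 13⁴ + 2⁴ = 47314  — 47314 already appeared earlier.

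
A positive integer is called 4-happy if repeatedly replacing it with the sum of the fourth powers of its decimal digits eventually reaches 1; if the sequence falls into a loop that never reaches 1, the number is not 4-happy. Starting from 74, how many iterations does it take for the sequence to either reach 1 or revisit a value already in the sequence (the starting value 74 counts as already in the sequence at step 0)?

9

74 → 7⁴ + 4⁴ = 2657
2657 → 2⁴ + 6⁴ + 5⁴ + 7⁴ = 4338
4338 → 4⁴ + 3⁴ + 3⁴ + 8⁴ = 4514
4514 → 4⁴ + 5⁴ + 1⁴ + 4⁴ = 1138
1138 → 1⁴ + 1⁴ + 3⁴ + 8⁴ = 4179
4179 → 4⁴ + 1⁴ + 7⁴ + 9⁴ = 9219
9219 → 9⁴ + 2⁴ + 1⁴ + 9⁴ = 13139
13139 → 1⁴ + 3⁴ + 1⁴ + 3⁴ + 9⁴ = 6725
6725 → 6⁴ + 7⁴ + 2⁴ + 5⁴ = 4338  — 4338 repeats.
That took 9 steps.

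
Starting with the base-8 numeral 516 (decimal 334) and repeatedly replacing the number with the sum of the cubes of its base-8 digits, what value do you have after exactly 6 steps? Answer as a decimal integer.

35

334 = (5,1,6)_8 → 342
342 = (5,2,6)_8 → 349
349 = (5,3,5)_8 → 277
277 = (4,2,5)_8 → 197
197 = (3,0,5)_8 → 152
152 = (2,3,0)_8 → 35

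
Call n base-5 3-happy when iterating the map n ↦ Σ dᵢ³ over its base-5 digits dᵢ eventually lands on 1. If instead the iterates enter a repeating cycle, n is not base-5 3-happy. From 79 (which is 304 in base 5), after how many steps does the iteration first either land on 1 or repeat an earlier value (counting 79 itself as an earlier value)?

79 = (3,0,4)_5 → 3³ + 0³ + 4³ = 91
91 = (3,3,1)_5 → 3³ + 3³ + 1³ = 55
55 = (2,1,0)_5 → 2³ + 1³ + 0³ = 9
9 = (1,4)_5 → 1³ + 4³ = 65
65 = (2,3,0)_5 → 2³ + 3³ + 0³ = 35
35 = (1,2,0)_5 → 1³ + 2³ + 0³ = 9  — 9 repeats.
That took 6 steps.

6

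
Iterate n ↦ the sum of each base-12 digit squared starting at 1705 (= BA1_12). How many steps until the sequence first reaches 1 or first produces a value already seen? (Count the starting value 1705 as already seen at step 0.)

7

1705 = (11,10,1)_12 → 11² + 10² + 1² = 222
222 = (1,6,6)_12 → 1² + 6² + 6² = 73
73 = (6,1)_12 → 6² + 1² = 37
37 = (3,1)_12 → 3² + 1² = 10
10 = (10)_12 → 10² = 100
100 = (8,4)_12 → 8² + 4² = 80
80 = (6,8)_12 → 6² + 8² = 100  — 100 repeats.
That took 7 steps.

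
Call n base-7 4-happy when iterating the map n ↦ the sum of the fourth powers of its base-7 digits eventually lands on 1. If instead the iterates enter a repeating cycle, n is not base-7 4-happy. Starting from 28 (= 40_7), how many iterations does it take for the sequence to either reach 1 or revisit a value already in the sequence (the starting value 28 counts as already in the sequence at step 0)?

9

28 = (4,0)_7 → 256
256 = (5,1,4)_7 → 882
882 = (2,4,0,0)_7 → 272
272 = (5,3,6)_7 → 2002
2002 = (5,5,6,0)_7 → 2546
2546 = (1,0,2,6,5)_7 → 1938
1938 = (5,4,3,6)_7 → 2258
2258 = (6,4,0,4)_7 → 1808
1808 = (5,1,6,2)_7 → 1938  — 1938 repeats.
That took 9 steps.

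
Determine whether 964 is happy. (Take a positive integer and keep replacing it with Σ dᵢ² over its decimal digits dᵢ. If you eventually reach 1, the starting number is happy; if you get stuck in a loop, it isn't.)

964 → 9² + 6² + 4² = 133
133 → 1² + 3² + 3² = 19
19 → 1² + 9² = 82
82 → 8² + 2² = 68
68 → 6² + 8² = 100
100 → 1² + 0² + 0² = 1  — reached 1.

happy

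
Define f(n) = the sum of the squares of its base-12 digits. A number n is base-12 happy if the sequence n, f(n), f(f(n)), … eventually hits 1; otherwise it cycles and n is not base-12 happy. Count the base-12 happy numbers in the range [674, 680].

674: 674 → 84 → 49 → 17 → 26 → 8 → 64 → 41 → 34 → 104 → 128 → 164 → 66 → 61 → 26  (repeats 26)
675: 675 → 89 → 74 → 40 → 25 → 5 → 25  (repeats 25)
676: 676 → 96 → 64 → 41 → 34 → 104 → 128 → 164 → 66 → 61 → 26 → 8 → 64  (repeats 64)
677: 677 → 105 → 145 → 2 → 4 → 16 → 17 → 26 → 8 → 64 → 41 → 34 → 104 → 128 → 164 → 66 → 61 → 26  (repeats 26)
678: 678 → 116 → 145 → 2 → 4 → 16 → 17 → 26 → 8 → 64 → 41 → 34 → 104 → 128 → 164 → 66 → 61 → 26  (repeats 26)
679: 679 → 129 → 181 → 11 → 121 → 101 → 89 → 74 → 40 → 25 → 5 → 25  (repeats 25)
680: 680 → 144 → 1  (reaches 1)
base-12 happy: 680

1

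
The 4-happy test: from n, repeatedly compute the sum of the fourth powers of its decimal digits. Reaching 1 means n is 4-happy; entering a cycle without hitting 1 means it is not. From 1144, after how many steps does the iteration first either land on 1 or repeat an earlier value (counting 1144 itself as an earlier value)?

1144 → 514
514 → 882
882 → 8208
8208 → 8208  — 8208 repeats.
That took 4 steps.

4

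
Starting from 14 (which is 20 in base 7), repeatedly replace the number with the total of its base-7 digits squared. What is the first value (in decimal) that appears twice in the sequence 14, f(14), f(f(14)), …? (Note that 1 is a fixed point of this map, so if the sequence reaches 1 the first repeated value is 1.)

4

14 = (2,0)_7 → 2² + 0² = 4
4 = (4)_7 → 4² = 16
16 = (2,2)_7 → 2² + 2² = 8
8 = (1,1)_7 → 1² + 1² = 2
2 = (2)_7 → 2² = 4  — 4 already appeared earlier.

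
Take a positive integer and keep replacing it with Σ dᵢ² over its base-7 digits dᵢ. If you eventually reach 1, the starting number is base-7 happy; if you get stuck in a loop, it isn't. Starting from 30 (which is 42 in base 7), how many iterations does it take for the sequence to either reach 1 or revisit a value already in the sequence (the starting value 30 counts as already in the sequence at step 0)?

8

30 = (4,2)_7 → 4² + 2² = 20
20 = (2,6)_7 → 2² + 6² = 40
40 = (5,5)_7 → 5² + 5² = 50
50 = (1,0,1)_7 → 1² + 0² + 1² = 2
2 = (2)_7 → 2² = 4
4 = (4)_7 → 4² = 16
16 = (2,2)_7 → 2² + 2² = 8
8 = (1,1)_7 → 1² + 1² = 2  — 2 repeats.
That took 8 steps.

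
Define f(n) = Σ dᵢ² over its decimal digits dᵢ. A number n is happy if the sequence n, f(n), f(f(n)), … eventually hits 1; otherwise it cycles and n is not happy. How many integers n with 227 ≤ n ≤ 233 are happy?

227: 227 → 57 → 74 → 65 → 61 → 37 → 58 → 89 → 145 → 42 → 20 → 4 → 16 → 37  — not happy
228: 228 → 72 → 53 → 34 → 25 → 29 → 85 → 89 → 145 → 42 → 20 → 4 → 16 → 37 → 58 → 89  — not happy
229: 229 → 89 → 145 → 42 → 20 → 4 → 16 → 37 → 58 → 89  — not happy
230: 230 → 13 → 10 → 1  — happy
231: 231 → 14 → 17 → 50 → 25 → 29 → 85 → 89 → 145 → 42 → 20 → 4 → 16 → 37 → 58 → 89  — not happy
232: 232 → 17 → 50 → 25 → 29 → 85 → 89 → 145 → 42 → 20 → 4 → 16 → 37 → 58 → 89  — not happy
233: 233 → 22 → 8 → 64 → 52 → 29 → 85 → 89 → 145 → 42 → 20 → 4 → 16 → 37 → 58 → 89  — not happy
happy: 230

1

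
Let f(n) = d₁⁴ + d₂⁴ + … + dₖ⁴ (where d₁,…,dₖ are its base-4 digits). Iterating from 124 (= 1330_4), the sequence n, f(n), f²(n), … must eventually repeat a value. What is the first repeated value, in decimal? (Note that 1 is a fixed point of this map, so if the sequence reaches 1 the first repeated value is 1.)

124 = (1,3,3,0)_4 → 1⁴ + 3⁴ + 3⁴ + 0⁴ = 163
163 = (2,2,0,3)_4 → 2⁴ + 2⁴ + 0⁴ + 3⁴ = 113
113 = (1,3,0,1)_4 → 1⁴ + 3⁴ + 0⁴ + 1⁴ = 83
83 = (1,1,0,3)_4 → 1⁴ + 1⁴ + 0⁴ + 3⁴ = 83  — 83 already appeared earlier.

83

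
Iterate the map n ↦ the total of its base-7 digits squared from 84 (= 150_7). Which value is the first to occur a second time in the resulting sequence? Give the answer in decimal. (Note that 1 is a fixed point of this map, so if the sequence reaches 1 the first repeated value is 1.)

10

84 = (1,5,0)_7 → 1² + 5² + 0² = 1 + 25 + 0 = 26
26 = (3,5)_7 → 3² + 5² = 9 + 25 = 34
34 = (4,6)_7 → 4² + 6² = 16 + 36 = 52
52 = (1,0,3)_7 → 1² + 0² + 3² = 1 + 0 + 9 = 10
10 = (1,3)_7 → 1² + 3² = 1 + 9 = 10  — 10 already appeared earlier.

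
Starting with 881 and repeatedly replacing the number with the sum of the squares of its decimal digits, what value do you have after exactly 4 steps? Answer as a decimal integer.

881 → 8² + 8² + 1² = 129
129 → 1² + 2² + 9² = 86
86 → 8² + 6² = 100
100 → 1² + 0² + 0² = 1

1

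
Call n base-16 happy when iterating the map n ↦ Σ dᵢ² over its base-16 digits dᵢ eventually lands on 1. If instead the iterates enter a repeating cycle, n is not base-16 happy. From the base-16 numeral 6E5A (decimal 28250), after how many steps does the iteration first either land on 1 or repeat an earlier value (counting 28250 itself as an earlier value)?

28250 = (6,14,5,10)_16 → 6² + 14² + 5² + 10² = 36 + 196 + 25 + 100 = 357
357 = (1,6,5)_16 → 1² + 6² + 5² = 1 + 36 + 25 = 62
62 = (3,14)_16 → 3² + 14² = 9 + 196 = 205
205 = (12,13)_16 → 12² + 13² = 144 + 169 = 313
313 = (1,3,9)_16 → 1² + 3² + 9² = 1 + 9 + 81 = 91
91 = (5,11)_16 → 5² + 11² = 25 + 121 = 146
146 = (9,2)_16 → 9² + 2² = 81 + 4 = 85
85 = (5,5)_16 → 5² + 5² = 25 + 25 = 50
50 = (3,2)_16 → 3² + 2² = 9 + 4 = 13
13 = (13)_16 → 13² = 169
169 = (10,9)_16 → 10² + 9² = 100 + 81 = 181
181 = (11,5)_16 → 11² + 5² = 121 + 25 = 146  — 146 repeats.
That took 12 steps.

12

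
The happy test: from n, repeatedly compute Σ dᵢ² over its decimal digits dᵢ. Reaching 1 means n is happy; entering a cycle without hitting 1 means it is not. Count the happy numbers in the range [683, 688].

1

683: 683 → 109 → 82 → 68 → 100 → 1  — happy
684: 684 → 116 → 38 → 73 → 58 → 89 → 145 → 42 → 20 → 4 → 16 → 37 → 58  — not happy
685: 685 → 125 → 30 → 9 → 81 → 65 → 61 → 37 → 58 → 89 → 145 → 42 → 20 → 4 → 16 → 37  — not happy
686: 686 → 136 → 46 → 52 → 29 → 85 → 89 → 145 → 42 → 20 → 4 → 16 → 37 → 58 → 89  — not happy
687: 687 → 149 → 98 → 145 → 42 → 20 → 4 → 16 → 37 → 58 → 89 → 145  — not happy
688: 688 → 164 → 53 → 34 → 25 → 29 → 85 → 89 → 145 → 42 → 20 → 4 → 16 → 37 → 58 → 89  — not happy
happy: 683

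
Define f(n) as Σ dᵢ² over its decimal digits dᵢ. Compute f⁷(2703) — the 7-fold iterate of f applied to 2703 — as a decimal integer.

2703 → 2² + 7² + 0² + 3² = 62
62 → 6² + 2² = 40
40 → 4² + 0² = 16
16 → 1² + 6² = 37
37 → 3² + 7² = 58
58 → 5² + 8² = 89
89 → 8² + 9² = 145

145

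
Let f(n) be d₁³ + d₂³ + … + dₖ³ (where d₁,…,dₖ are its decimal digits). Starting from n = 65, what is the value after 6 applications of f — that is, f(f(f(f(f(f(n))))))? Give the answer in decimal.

65 → 6³ + 5³ = 216 + 125 = 341
341 → 3³ + 4³ + 1³ = 27 + 64 + 1 = 92
92 → 9³ + 2³ = 729 + 8 = 737
737 → 7³ + 3³ + 7³ = 343 + 27 + 343 = 713
713 → 7³ + 1³ + 3³ = 343 + 1 + 27 = 371
371 → 3³ + 7³ + 1³ = 27 + 343 + 1 = 371

371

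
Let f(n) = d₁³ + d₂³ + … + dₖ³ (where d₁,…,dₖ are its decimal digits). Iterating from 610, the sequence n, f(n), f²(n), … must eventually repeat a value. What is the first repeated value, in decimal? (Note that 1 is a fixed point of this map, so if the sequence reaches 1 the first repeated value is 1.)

610 → 6³ + 1³ + 0³ = 216 + 1 + 0 = 217
217 → 2³ + 1³ + 7³ = 8 + 1 + 343 = 352
352 → 3³ + 5³ + 2³ = 27 + 125 + 8 = 160
160 → 1³ + 6³ + 0³ = 1 + 216 + 0 = 217  — 217 already appeared earlier.

217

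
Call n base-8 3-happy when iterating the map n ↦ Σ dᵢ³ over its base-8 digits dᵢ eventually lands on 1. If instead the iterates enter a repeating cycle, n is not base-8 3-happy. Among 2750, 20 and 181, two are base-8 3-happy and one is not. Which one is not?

181

2750: 2750 → 692 → 289 → 129 → 9 → 2 → 8 → 1  — reaches 1 (base-8 3-happy)
20: 20 → 72 → 2 → 8 → 1  — reaches 1 (base-8 3-happy)
181: 181 → 349 → 277 → 197 → 152 → 35 → 91 → 55 → 559 → 469 → 476 → 434 → 440 → 559  — repeats 559 (not base-8 3-happy)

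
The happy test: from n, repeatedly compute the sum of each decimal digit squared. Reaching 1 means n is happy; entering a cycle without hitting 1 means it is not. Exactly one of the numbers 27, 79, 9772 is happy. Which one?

79

27: 27 → 53 → 34 → 25 → 29 → 85 → 89 → 145 → 42 → 20 → 4 → 16 → 37 → 58 → 89  — repeats 89 (not happy)
79: 79 → 130 → 10 → 1  — reaches 1 (happy)
9772: 9772 → 183 → 74 → 65 → 61 → 37 → 58 → 89 → 145 → 42 → 20 → 4 → 16 → 37  — repeats 37 (not happy)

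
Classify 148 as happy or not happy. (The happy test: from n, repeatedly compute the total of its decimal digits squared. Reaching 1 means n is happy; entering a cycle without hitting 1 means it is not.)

148 → 1² + 4² + 8² = 1 + 16 + 64 = 81
81 → 8² + 1² = 64 + 1 = 65
65 → 6² + 5² = 36 + 25 = 61
61 → 6² + 1² = 36 + 1 = 37
37 → 3² + 7² = 9 + 49 = 58
58 → 5² + 8² = 25 + 64 = 89
89 → 8² + 9² = 64 + 81 = 145
145 → 1² + 4² + 5² = 1 + 16 + 25 = 42
42 → 4² + 2² = 16 + 4 = 20
20 → 2² + 0² = 4 + 0 = 4
4 → 4² = 16
16 → 1² + 6² = 1 + 36 = 37  — 37 already seen; the sequence cycles without reaching 1.

not happy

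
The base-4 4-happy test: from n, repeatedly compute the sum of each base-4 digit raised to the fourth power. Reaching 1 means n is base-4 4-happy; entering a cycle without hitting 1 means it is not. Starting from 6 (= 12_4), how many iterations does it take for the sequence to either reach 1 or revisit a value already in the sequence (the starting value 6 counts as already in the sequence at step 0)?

6 = (1,2)_4 → 1⁴ + 2⁴ = 1 + 16 = 17
17 = (1,0,1)_4 → 1⁴ + 0⁴ + 1⁴ = 1 + 0 + 1 = 2
2 = (2)_4 → 2⁴ = 16
16 = (1,0,0)_4 → 1⁴ + 0⁴ + 0⁴ = 1 + 0 + 0 = 1  — reached 1.
That took 4 steps.

4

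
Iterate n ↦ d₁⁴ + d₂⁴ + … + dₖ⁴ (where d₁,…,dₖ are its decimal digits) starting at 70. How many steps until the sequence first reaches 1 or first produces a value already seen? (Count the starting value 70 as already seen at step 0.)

12

70 → 7⁴ + 0⁴ = 2401 + 0 = 2401
2401 → 2⁴ + 4⁴ + 0⁴ + 1⁴ = 16 + 256 + 0 + 1 = 273
273 → 2⁴ + 7⁴ + 3⁴ = 16 + 2401 + 81 = 2498
2498 → 2⁴ + 4⁴ + 9⁴ + 8⁴ = 16 + 256 + 6561 + 4096 = 10929
10929 → 1⁴ + 0⁴ + 9⁴ + 2⁴ + 9⁴ = 1 + 0 + 6561 + 16 + 6561 = 13139
13139 → 1⁴ + 3⁴ + 1⁴ + 3⁴ + 9⁴ = 1 + 81 + 1 + 81 + 6561 = 6725
6725 → 6⁴ + 7⁴ + 2⁴ + 5⁴ = 1296 + 2401 + 16 + 625 = 4338
4338 → 4⁴ + 3⁴ + 3⁴ + 8⁴ = 256 + 81 + 81 + 4096 = 4514
4514 → 4⁴ + 5⁴ + 1⁴ + 4⁴ = 256 + 625 + 1 + 256 = 1138
1138 → 1⁴ + 1⁴ + 3⁴ + 8⁴ = 1 + 1 + 81 + 4096 = 4179
4179 → 4⁴ + 1⁴ + 7⁴ + 9⁴ = 256 + 1 + 2401 + 6561 = 9219
9219 → 9⁴ + 2⁴ + 1⁴ + 9⁴ = 6561 + 16 + 1 + 6561 = 13139  — 13139 repeats.
That took 12 steps.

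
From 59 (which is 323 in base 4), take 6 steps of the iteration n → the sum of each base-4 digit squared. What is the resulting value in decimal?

59 = (3,2,3)_4 → 3² + 2² + 3² = 9 + 4 + 9 = 22
22 = (1,1,2)_4 → 1² + 1² + 2² = 1 + 1 + 4 = 6
6 = (1,2)_4 → 1² + 2² = 1 + 4 = 5
5 = (1,1)_4 → 1² + 1² = 1 + 1 = 2
2 = (2)_4 → 2² = 4
4 = (1,0)_4 → 1² + 0² = 1 + 0 = 1

1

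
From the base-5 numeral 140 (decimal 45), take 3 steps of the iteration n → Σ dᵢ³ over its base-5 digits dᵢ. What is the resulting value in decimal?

45 = (1,4,0)_5 → 65
65 = (2,3,0)_5 → 35
35 = (1,2,0)_5 → 9

9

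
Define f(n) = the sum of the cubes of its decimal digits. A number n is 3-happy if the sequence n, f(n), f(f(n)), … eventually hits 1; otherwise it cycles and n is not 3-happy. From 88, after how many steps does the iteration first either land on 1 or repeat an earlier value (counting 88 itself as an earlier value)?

88 → 8³ + 8³ = 1024
1024 → 1³ + 0³ + 2³ + 4³ = 73
73 → 7³ + 3³ = 370
370 → 3³ + 7³ + 0³ = 370  — 370 repeats.
That took 4 steps.

4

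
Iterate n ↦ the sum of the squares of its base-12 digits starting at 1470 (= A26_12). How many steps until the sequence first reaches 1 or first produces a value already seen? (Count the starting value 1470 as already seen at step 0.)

5

1470 = (10,2,6)_12 → 10² + 2² + 6² = 100 + 4 + 36 = 140
140 = (11,8)_12 → 11² + 8² = 121 + 64 = 185
185 = (1,3,5)_12 → 1² + 3² + 5² = 1 + 9 + 25 = 35
35 = (2,11)_12 → 2² + 11² = 4 + 121 = 125
125 = (10,5)_12 → 10² + 5² = 100 + 25 = 125  — 125 repeats.
That took 5 steps.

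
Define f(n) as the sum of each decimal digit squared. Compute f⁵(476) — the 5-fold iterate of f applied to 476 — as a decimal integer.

476 → 4² + 7² + 6² = 16 + 49 + 36 = 101
101 → 1² + 0² + 1² = 1 + 0 + 1 = 2
2 → 2² = 4
4 → 4² = 16
16 → 1² + 6² = 1 + 36 = 37

37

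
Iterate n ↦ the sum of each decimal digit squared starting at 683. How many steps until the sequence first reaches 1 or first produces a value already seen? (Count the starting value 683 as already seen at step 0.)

5

683 → 6² + 8² + 3² = 109
109 → 1² + 0² + 9² = 82
82 → 8² + 2² = 68
68 → 6² + 8² = 100
100 → 1² + 0² + 0² = 1  — reached 1.
That took 5 steps.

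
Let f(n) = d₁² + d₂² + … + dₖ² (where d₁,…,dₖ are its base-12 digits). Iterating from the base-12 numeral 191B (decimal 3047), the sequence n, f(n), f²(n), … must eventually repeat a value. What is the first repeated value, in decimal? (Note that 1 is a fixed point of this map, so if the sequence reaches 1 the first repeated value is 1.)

3047 = (1,9,1,11)_12 → 1² + 9² + 1² + 11² = 1 + 81 + 1 + 121 = 204
204 = (1,5,0)_12 → 1² + 5² + 0² = 1 + 25 + 0 = 26
26 = (2,2)_12 → 2² + 2² = 4 + 4 = 8
8 = (8)_12 → 8² = 64
64 = (5,4)_12 → 5² + 4² = 25 + 16 = 41
41 = (3,5)_12 → 3² + 5² = 9 + 25 = 34
34 = (2,10)_12 → 2² + 10² = 4 + 100 = 104
104 = (8,8)_12 → 8² + 8² = 64 + 64 = 128
128 = (10,8)_12 → 10² + 8² = 100 + 64 = 164
164 = (1,1,8)_12 → 1² + 1² + 8² = 1 + 1 + 64 = 66
66 = (5,6)_12 → 5² + 6² = 25 + 36 = 61
61 = (5,1)_12 → 5² + 1² = 25 + 1 = 26  — 26 already appeared earlier.

26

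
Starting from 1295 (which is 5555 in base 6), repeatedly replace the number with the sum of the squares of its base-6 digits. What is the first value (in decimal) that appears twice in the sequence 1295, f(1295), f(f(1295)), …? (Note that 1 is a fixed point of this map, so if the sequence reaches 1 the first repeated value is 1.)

1295 = (5,5,5,5)_6 → 5² + 5² + 5² + 5² = 100
100 = (2,4,4)_6 → 2² + 4² + 4² = 36
36 = (1,0,0)_6 → 1² + 0² + 0² = 1  — reached the fixed point 1.
1 → 1, so 1 is the first repeated value.

1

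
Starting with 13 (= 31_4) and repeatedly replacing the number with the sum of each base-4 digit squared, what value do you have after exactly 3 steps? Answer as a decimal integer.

13 = (3,1)_4 → 3² + 1² = 10
10 = (2,2)_4 → 2² + 2² = 8
8 = (2,0)_4 → 2² + 0² = 4

4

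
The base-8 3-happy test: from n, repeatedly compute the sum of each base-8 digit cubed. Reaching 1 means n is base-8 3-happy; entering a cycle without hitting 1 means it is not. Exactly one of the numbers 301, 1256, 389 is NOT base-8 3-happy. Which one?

301

301: 301 → 314 → 415 → 586 → 11 → 28 → 91 → 55 → 559 → 469 → 476 → 434 → 440 → 559  — repeats 559 (not base-8 3-happy)
1256: 1256 → 160 → 72 → 2 → 8 → 1  — reaches 1 (base-8 3-happy)
389: 389 → 341 → 258 → 72 → 2 → 8 → 1  — reaches 1 (base-8 3-happy)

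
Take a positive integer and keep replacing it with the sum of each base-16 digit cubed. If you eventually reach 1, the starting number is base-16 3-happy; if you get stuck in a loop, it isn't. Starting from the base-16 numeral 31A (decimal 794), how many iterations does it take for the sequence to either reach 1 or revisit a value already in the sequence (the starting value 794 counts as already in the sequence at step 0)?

5

794 = (3,1,10)_16 → 3³ + 1³ + 10³ = 27 + 1 + 1000 = 1028
1028 = (4,0,4)_16 → 4³ + 0³ + 4³ = 64 + 0 + 64 = 128
128 = (8,0)_16 → 8³ + 0³ = 512 + 0 = 512
512 = (2,0,0)_16 → 2³ + 0³ + 0³ = 8 + 0 + 0 = 8
8 = (8)_16 → 8³ = 512  — 512 repeats.
That took 5 steps.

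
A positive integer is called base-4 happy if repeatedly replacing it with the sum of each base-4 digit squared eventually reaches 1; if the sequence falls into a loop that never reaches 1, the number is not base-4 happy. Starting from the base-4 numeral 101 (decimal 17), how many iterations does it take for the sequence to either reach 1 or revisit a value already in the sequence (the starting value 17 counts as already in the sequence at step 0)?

3

17 = (1,0,1)_4 → 1² + 0² + 1² = 2
2 = (2)_4 → 2² = 4
4 = (1,0)_4 → 1² + 0² = 1  — reached 1.
That took 3 steps.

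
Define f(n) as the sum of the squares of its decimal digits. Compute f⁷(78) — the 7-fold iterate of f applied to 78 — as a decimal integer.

58

78 → 113
113 → 11
11 → 2
2 → 4
4 → 16
16 → 37
37 → 58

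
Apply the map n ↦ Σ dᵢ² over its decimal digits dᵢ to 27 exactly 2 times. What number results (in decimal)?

27 → 2² + 7² = 4 + 49 = 53
53 → 5² + 3² = 25 + 9 = 34

34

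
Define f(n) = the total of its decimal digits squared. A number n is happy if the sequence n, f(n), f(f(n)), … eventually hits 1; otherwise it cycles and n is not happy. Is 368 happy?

368 → 109
109 → 82
82 → 68
68 → 100
100 → 1  — reached 1.

happy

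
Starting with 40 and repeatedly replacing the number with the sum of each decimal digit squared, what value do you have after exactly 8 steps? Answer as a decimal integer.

40 → 4² + 0² = 16
16 → 1² + 6² = 37
37 → 3² + 7² = 58
58 → 5² + 8² = 89
89 → 8² + 9² = 145
145 → 1² + 4² + 5² = 42
42 → 4² + 2² = 20
20 → 2² + 0² = 4

4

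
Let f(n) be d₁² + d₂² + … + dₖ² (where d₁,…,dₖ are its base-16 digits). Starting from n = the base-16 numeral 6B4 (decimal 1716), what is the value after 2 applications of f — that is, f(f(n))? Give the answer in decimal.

1716 = (6,11,4)_16 → 6² + 11² + 4² = 173
173 = (10,13)_16 → 10² + 13² = 269

269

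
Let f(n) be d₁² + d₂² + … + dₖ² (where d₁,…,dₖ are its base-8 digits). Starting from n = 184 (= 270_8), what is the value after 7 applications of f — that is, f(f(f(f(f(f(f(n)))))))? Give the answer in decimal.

184 = (2,7,0)_8 → 2² + 7² + 0² = 53
53 = (6,5)_8 → 6² + 5² = 61
61 = (7,5)_8 → 7² + 5² = 74
74 = (1,1,2)_8 → 1² + 1² + 2² = 6
6 = (6)_8 → 6² = 36
36 = (4,4)_8 → 4² + 4² = 32
32 = (4,0)_8 → 4² + 0² = 16

16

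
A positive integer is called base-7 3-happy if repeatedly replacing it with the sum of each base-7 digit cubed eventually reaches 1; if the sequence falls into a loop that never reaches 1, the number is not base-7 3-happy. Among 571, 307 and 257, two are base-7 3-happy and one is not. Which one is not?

571: 571 → 193 → 307 → 433 → 343 → 1  — reaches 1 (base-7 3-happy)
307: 307 → 433 → 343 → 1  — reaches 1 (base-7 3-happy)
257: 257 → 251 → 341 → 557 → 137 → 197 → 65 → 17 → 35 → 125 → 251  — repeats 251 (not base-7 3-happy)

257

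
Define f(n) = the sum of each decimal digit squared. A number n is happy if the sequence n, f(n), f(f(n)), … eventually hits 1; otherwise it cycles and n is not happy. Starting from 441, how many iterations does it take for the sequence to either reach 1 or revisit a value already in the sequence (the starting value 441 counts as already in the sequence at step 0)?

13

441 → 4² + 4² + 1² = 16 + 16 + 1 = 33
33 → 3² + 3² = 9 + 9 = 18
18 → 1² + 8² = 1 + 64 = 65
65 → 6² + 5² = 36 + 25 = 61
61 → 6² + 1² = 36 + 1 = 37
37 → 3² + 7² = 9 + 49 = 58
58 → 5² + 8² = 25 + 64 = 89
89 → 8² + 9² = 64 + 81 = 145
145 → 1² + 4² + 5² = 1 + 16 + 25 = 42
42 → 4² + 2² = 16 + 4 = 20
20 → 2² + 0² = 4 + 0 = 4
4 → 4² = 16
16 → 1² + 6² = 1 + 36 = 37  — 37 repeats.
That took 13 steps.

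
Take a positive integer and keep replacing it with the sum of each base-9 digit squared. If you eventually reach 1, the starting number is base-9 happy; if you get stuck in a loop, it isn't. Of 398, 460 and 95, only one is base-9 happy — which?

95

398: 398 → 84 → 10 → 2 → 4 → 16 → 50 → 50  — repeats 50 (not base-9 happy)
460: 460 → 62 → 100 → 6 → 36 → 16 → 50 → 50  — repeats 50 (not base-9 happy)
95: 95 → 27 → 9 → 1  — reaches 1 (base-9 happy)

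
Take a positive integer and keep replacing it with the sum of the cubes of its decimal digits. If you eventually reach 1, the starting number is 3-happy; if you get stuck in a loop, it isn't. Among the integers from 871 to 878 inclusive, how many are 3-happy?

871: 871 → 856 → 853 → 664 → 496 → 1009 → 730 → 370 → 370  — not 3-happy
872: 872 → 863 → 755 → 593 → 881 → 1025 → 134 → 92 → 737 → 713 → 371 → 371  — not 3-happy
873: 873 → 882 → 1032 → 36 → 243 → 99 → 1458 → 702 → 351 → 153 → 153  — not 3-happy
874: 874 → 919 → 1459 → 919  — not 3-happy
875: 875 → 980 → 1241 → 74 → 407 → 407  — not 3-happy
876: 876 → 1071 → 345 → 216 → 225 → 141 → 66 → 432 → 99 → 1458 → 702 → 351 → 153 → 153  — not 3-happy
877: 877 → 1198 → 1243 → 100 → 1  — 3-happy
878: 878 → 1367 → 587 → 980 → 1241 → 74 → 407 → 407  — not 3-happy
3-happy: 877

1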